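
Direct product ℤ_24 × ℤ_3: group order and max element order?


|ℤ_24 × ℤ_3| = 24 × 3 = 72
Max element order = lcm(24,3) = 24
Cyclic? No (gcd=3)

|ℤ_24×ℤ_3| = 72, max element order = 24


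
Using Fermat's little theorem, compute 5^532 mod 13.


Fermat's little theorem: if p is prime and gcd(a,p)=1, then a^(p-1) ≡ 1 (mod p)
p = 13 is prime, gcd(5,13) = 1
Reduce exponent: 532 mod 12 = 4
So 5^532 ≡ 5^4 (mod 13)
5^4 mod 13 = 1

5^532 ≡ 1 (mod 13)


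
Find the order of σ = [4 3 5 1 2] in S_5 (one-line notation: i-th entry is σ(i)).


Cycle decomposition: (1 4) (2 3 5)
Cycle lengths: 2, 3
Order = lcm(2, 3) = 6

ord(σ) = 6


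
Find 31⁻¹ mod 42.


Use the extended Euclidean algorithm to write 1 = 31·s + 42·t; then s mod 42 is the inverse.
Euclidean algorithm:
  31 = 0·42 + 31
  42 = 1·31 + 11
  31 = 2·11 + 9
  11 = 1·9 + 2
  9 = 4·2 + 1
  2 = 2·1 + 0
gcd(31,42) = 1
Back-substitution gives: 31·(19) + 42·(-14) = 1
So 31⁻¹ ≡ 19 ≡ 19 (mod 42)
Check: 31 × 19 = 589 ≡ 1 (mod 42) ✓

31⁻¹ ≡ 19 (mod 42)


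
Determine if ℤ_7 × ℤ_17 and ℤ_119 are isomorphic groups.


Comparing ℤ_7 × ℤ_17 and ℤ_119:
gcd(7,17) = 1, so ℤ_7 × ℤ_17 ≅ ℤ_119 (CRT)

Yes, ℤ_7 × ℤ_17 ≅ ℤ_119


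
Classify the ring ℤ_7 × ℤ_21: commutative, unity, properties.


Direct product ring; commutative with unity (1,1); but (1,0)·(0,1) = (0,0) gives zero divisors, so not an integral domain
Commutative: Yes
Integral domain: No
Has unity: Yes

ℤ_7 × ℤ_21: Commutative=Yes, Unity=Yes


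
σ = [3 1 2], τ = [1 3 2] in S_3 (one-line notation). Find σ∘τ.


σ∘τ: apply τ first, then σ
1 →τ 1 →σ 3
2 →τ 3 →σ 2
3 →τ 2 →σ 1

σ∘τ = [3 2 1]


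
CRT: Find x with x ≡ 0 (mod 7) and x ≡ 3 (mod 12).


m₁ = 7, m₂ = 12, gcd = 1, so CRT applies. M = m₁·m₂ = 84
Let M₁ = M/m₁ = 12, M₂ = M/m₂ = 7
Find y₁ ≡ M₁⁻¹ (mod m₁): 12⁻¹ ≡ 3 (mod 7)
Find y₂ ≡ M₂⁻¹ (mod m₂): 7⁻¹ ≡ 7 (mod 12)
x = a₁·M₁·y₁ + a₂·M₂·y₂ = 0·12·3 + 3·7·7 = 147
Reduce mod 84: x ≡ 63
Check: 63 mod 7 = 0 ✓, 63 mod 12 = 3 ✓

x ≡ 63 (mod 84)


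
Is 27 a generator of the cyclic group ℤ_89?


g generates ℤ_n iff gcd(g, n) = 1
gcd(27, 89) = 1
Since gcd = 1, 27 is a generator.

Yes, 27 generates ℤ_89


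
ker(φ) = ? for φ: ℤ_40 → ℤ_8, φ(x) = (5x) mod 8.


Kernel = preimage of identity
ker(φ) = {x ∈ ℤ_40 : 5x ≡ 0 (mod 8)}. Since 8 | 40, φ is well-defined. The kernel is the cyclic subgroup ⟨8⟩ of ℤ_40 (order 5), i.e. {0, 8, 16, 24, 32}

ker(φ) = {0, 8, 16, 24, 32}


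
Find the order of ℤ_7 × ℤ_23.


|A × B| = |A| · |B|
|ℤ_7 × ℤ_23| = 7 × 23 = 161

|ℤ_7 × ℤ_23| = 161


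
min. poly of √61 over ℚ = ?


√61 satisfies x² - 61 = 0, irreducible over ℚ since 61 is squarefree

Minimal polynomial: x² - 61


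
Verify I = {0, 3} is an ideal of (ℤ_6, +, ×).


Check ideal conditions for I = {0, 3} in ℤ_6:
(1) I is an additive subgroup? Yes
(2) For r ∈ ℤ_6 and a ∈ I: r·a ∈ I? Yes

Yes, I is an ideal of ℤ_6


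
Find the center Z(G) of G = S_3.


Z(G) = {g ∈ G | gx = xg for all x ∈ G}
S_n is non-abelian for n ≥ 3; Z(S_3) is trivial

Z(S_3) = {e}


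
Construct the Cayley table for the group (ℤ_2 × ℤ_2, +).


Elements: {(0,0), (0,1), (1,0), (1,1)}
Operation: componentwise addition mod (2, 2)
Entry (a, b) = ((a₁+b₁) mod 2, (a₂+b₂) mod 2)

Cayley table:
      | (0,0) | (0,1) | (1,0) | (1,1)
(0,0) | (0,0) | (0,1) | (1,0) | (1,1)
(0,1) | (0,1) | (0,0) | (1,1) | (1,0)
(1,0) | (1,0) | (1,1) | (0,0) | (0,1)
(1,1) | (1,1) | (1,0) | (0,1) | (0,0)


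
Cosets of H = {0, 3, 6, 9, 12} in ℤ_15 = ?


H = {0, 3, 6, 9, 12}, |H| = 5
Number of cosets = |G|/|H| = 15/5 = 3
0 + H = {0, 3, 6, 9, 12}
1 + H = {1, 4, 7, 10, 13}
2 + H = {2, 5, 8, 11, 14}

Cosets: 0+H={0,3,6,9,12}; 1+H={1,4,7,10,13}; 2+H={2,5,8,11,14}


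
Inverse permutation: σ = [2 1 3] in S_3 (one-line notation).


To find σ⁻¹, swap domain and range:
σ(1) = 2 → σ⁻¹(2) = 1
σ(2) = 1 → σ⁻¹(1) = 2
σ(3) = 3 → σ⁻¹(3) = 3

σ⁻¹ = [2 1 3]


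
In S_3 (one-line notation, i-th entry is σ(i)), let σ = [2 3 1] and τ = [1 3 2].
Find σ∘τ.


σ∘τ: apply τ first, then σ
1 →τ 1 →σ 2
2 →τ 3 →σ 1
3 →τ 2 →σ 3

σ∘τ = [2 1 3]


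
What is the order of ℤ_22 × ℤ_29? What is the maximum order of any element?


|ℤ_22 × ℤ_29| = 22 × 29 = 638
Max element order = lcm(22,29) = 638
Cyclic? Yes (gcd=1)

|ℤ_22×ℤ_29| = 638, max element order = 638


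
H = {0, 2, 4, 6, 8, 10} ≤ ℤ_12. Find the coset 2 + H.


2 + H = {2 + h (mod 12) : h ∈ H}
2+0=2, 2+2=4, 2+4=6, 2+6=8, 2+8=10, 2+10=0
2 + H = {0, 2, 4, 6, 8, 10} = 0 + H

2 + H = {0, 2, 4, 6, 8, 10}


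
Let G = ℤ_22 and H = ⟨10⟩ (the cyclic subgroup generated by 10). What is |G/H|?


|⟨10⟩| = n / gcd(10, 22) = 22 / 2 = 11
H is normal (ℤ_22 is abelian).
|G/H| = |G| / |H| = 22 / 11 = 2

|G/H| = 2


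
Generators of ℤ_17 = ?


g generates ℤ_n iff gcd(g,n) = 1
Prime factors of 17: 17
Generators are g ∈ {1,...,16} not divisible by any of these primes.
Generators: {1, 2, 3, 4, 5, 6, 7, 8, 9, 10, 11, 12, 13, 14, 15, 16}
Number of generators = φ(17) = 16

Generators of ℤ_17 = {1, 2, 3, 4, 5, 6, 7, 8, 9, 10, 11, 12, 13, 14, 15, 16}


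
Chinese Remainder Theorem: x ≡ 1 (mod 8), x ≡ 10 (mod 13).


m₁ = 8, m₂ = 13, gcd = 1, so CRT applies. M = m₁·m₂ = 104
Let M₁ = M/m₁ = 13, M₂ = M/m₂ = 8
Find y₁ ≡ M₁⁻¹ (mod m₁): 13⁻¹ ≡ 5 (mod 8)
Find y₂ ≡ M₂⁻¹ (mod m₂): 8⁻¹ ≡ 5 (mod 13)
x = a₁·M₁·y₁ + a₂·M₂·y₂ = 1·13·5 + 10·8·5 = 465
Reduce mod 104: x ≡ 49
Check: 49 mod 8 = 1 ✓, 49 mod 13 = 10 ✓

x ≡ 49 (mod 104)


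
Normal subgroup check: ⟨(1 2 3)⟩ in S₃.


H = ⟨(1 2 3)⟩ in S₃
⟨(1 2 3)⟩ has order 3 and index 2 in S₃; index-2 subgroups are normal

Yes, normal subgroup


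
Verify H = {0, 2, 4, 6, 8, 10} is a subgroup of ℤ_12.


Subgroup test for H = {0, 2, 4, 6, 8, 10} in (ℤ_12, +):
(1) 0 ∈ H? Yes
(2) Closure: for all a,b ∈ H, (a+b) mod 12 ∈ H? Yes
(3) Inverses: for all a ∈ H, -a mod 12 ∈ H? Yes

Yes, H is a subgroup of ℤ_12


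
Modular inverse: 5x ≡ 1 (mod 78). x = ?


Use the extended Euclidean algorithm to write 1 = 5·s + 78·t; then s mod 78 is the inverse.
Euclidean algorithm:
  5 = 0·78 + 5
  78 = 15·5 + 3
  5 = 1·3 + 2
  3 = 1·2 + 1
  2 = 2·1 + 0
gcd(5,78) = 1
Back-substitution gives: 5·(-31) + 78·(2) = 1
So 5⁻¹ ≡ -31 ≡ 47 (mod 78)
Check: 5 × 47 = 235 ≡ 1 (mod 78) ✓

5⁻¹ ≡ 47 (mod 78)


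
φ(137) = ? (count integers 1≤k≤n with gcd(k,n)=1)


Factor n: 137 = 137
φ(n) = n · ∏(1 - 1/p) over distinct primes p | n
φ(137) = 137 · (1 - 1/137) = 136

φ(137) = 136


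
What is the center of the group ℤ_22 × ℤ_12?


Z(G) = {g ∈ G | gx = xg for all x ∈ G}
Direct product of abelian groups is abelian, so Z(G) = G

Z(ℤ_22 × ℤ_12) = ℤ_22 × ℤ_12


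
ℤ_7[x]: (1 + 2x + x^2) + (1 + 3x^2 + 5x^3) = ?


Add coefficients mod 7:
x^0: 1 + 1 = 2 (mod 7)
x^1: 2 + 0 = 2 (mod 7)
x^2: 1 + 3 = 4 (mod 7)
x^3: 0 + 5 = 5 (mod 7)
Result: 2 + 2x + 4x^2 + 5x^3

f + g = 2 + 2x + 4x^2 + 5x^3


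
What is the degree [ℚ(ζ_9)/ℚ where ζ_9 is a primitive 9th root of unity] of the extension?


[ℚ(ζ_n):ℚ] = deg Φ_n(x) = φ(n). Here φ(9) = 6

[ℚ(ζ_9)/ℚ where ζ_9 is a primitive 9th root of unity] = 6


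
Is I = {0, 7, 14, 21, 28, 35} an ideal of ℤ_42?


Check ideal conditions for I = {0, 7, 14, 21, 28, 35} in ℤ_42:
(1) I is an additive subgroup? Yes
(2) For r ∈ ℤ_42 and a ∈ I: r·a ∈ I? Yes

Yes, I is an ideal of ℤ_42


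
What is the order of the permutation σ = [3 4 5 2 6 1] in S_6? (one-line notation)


Cycle decomposition: (1 3 5 6) (2 4)
Cycle lengths: 4, 2
Order = lcm(4, 2) = 4

ord(σ) = 4


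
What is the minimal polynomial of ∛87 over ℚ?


∛87 satisfies x³ - 87 = 0, irreducible over ℚ (no rational root; 87 is not a perfect cube)

Minimal polynomial: x³ - 87


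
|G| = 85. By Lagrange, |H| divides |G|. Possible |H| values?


Lagrange's theorem: |H| divides |G|
|G| = 85
Divisors of 85: 1, 5, 17, 85

Possible subgroup orders: {1, 5, 17, 85}


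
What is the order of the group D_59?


|D_n| = 2n (n rotations and n reflections)
|D_59| = 2×59 = 118

|D_59| = 118


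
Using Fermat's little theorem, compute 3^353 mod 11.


Fermat's little theorem: if p is prime and gcd(a,p)=1, then a^(p-1) ≡ 1 (mod p)
p = 11 is prime, gcd(3,11) = 1
Reduce exponent: 353 mod 10 = 3
So 3^353 ≡ 3^3 (mod 11)
3^3 mod 11 = 5

3^353 ≡ 5 (mod 11)


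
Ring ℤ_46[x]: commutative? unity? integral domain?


ℤ_46 has zero divisors (2·23 ≡ 0), and these lift to constant zero divisors in ℤ_46[x]; so not an integral domain
Commutative: Yes
Integral domain: No
Has unity: Yes

ℤ_46[x]: Commutative=Yes, Unity=Yes


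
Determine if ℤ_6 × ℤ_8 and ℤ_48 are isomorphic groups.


Comparing ℤ_6 × ℤ_8 and ℤ_48:
gcd(6,8) = 2 ≠ 1. Max element order in ℤ_6×ℤ_8 is lcm(6,8) = 24 < 48, so it has no element of order 48

No, ℤ_6 × ℤ_8 ≇ ℤ_48


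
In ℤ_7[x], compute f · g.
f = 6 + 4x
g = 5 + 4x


Expand and collect like terms; reduce coefficients mod 7:
x^0: 6·5 = 30 ≡ 2 (mod 7)
x^1: 6·4 + 4·5 = 44 ≡ 2 (mod 7)
x^2: 4·4 = 16 ≡ 2 (mod 7)
Result: 2 + 2x + 2x^2

f · g = 2 + 2x + 2x^2


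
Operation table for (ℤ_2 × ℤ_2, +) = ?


Elements: {(0,0), (0,1), (1,0), (1,1)}
Operation: componentwise addition mod (2, 2)
Entry (a, b) = ((a₁+b₁) mod 2, (a₂+b₂) mod 2)

Cayley table:
      | (0,0) | (0,1) | (1,0) | (1,1)
(0,0) | (0,0) | (0,1) | (1,0) | (1,1)
(0,1) | (0,1) | (0,0) | (1,1) | (1,0)
(1,0) | (1,0) | (1,1) | (0,0) | (0,1)
(1,1) | (1,1) | (1,0) | (0,1) | (0,0)


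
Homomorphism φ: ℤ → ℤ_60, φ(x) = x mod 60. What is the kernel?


Kernel = preimage of identity
ker(φ) = {x ∈ ℤ : x ≡ 0 (mod 60)} = 60ℤ = {0, ±60, ±120, ...}

ker(φ) = 60ℤ


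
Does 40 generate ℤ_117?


g generates ℤ_n iff gcd(g, n) = 1
gcd(40, 117) = 1
Since gcd = 1, 40 is a generator.

Yes, 40 generates ℤ_117


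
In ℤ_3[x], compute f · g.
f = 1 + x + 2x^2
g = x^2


Expand and collect like terms; reduce coefficients mod 3:
x^0: 1·0 = 0 ≡ 0 (mod 3)
x^1: 1·0 + 1·0 = 0 ≡ 0 (mod 3)
x^2: 1·1 + 1·0 + 2·0 = 1 ≡ 1 (mod 3)
x^3: 1·1 + 2·0 = 1 ≡ 1 (mod 3)
x^4: 2·1 = 2 ≡ 2 (mod 3)
Result: x^2 + x^3 + 2x^4

f · g = x^2 + x^3 + 2x^4


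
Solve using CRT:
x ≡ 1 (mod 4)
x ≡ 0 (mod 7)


m₁ = 4, m₂ = 7, gcd = 1, so CRT applies. M = m₁·m₂ = 28
Let M₁ = M/m₁ = 7, M₂ = M/m₂ = 4
Find y₁ ≡ M₁⁻¹ (mod m₁): 7⁻¹ ≡ 3 (mod 4)
Find y₂ ≡ M₂⁻¹ (mod m₂): 4⁻¹ ≡ 2 (mod 7)
x = a₁·M₁·y₁ + a₂·M₂·y₂ = 1·7·3 + 0·4·2 = 21
Reduce mod 28: x ≡ 21
Check: 21 mod 4 = 1 ✓, 21 mod 7 = 0 ✓

x ≡ 21 (mod 28)


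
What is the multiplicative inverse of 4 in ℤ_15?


Use the extended Euclidean algorithm to write 1 = 4·s + 15·t; then s mod 15 is the inverse.
Euclidean algorithm:
  4 = 0·15 + 4
  15 = 3·4 + 3
  4 = 1·3 + 1
  3 = 3·1 + 0
gcd(4,15) = 1
Back-substitution gives: 4·(4) + 15·(-1) = 1
So 4⁻¹ ≡ 4 ≡ 4 (mod 15)
Check: 4 × 4 = 16 ≡ 1 (mod 15) ✓

4⁻¹ ≡ 4 (mod 15)


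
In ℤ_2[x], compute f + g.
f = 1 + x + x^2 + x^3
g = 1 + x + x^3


Add coefficients mod 2:
x^0: 1 + 1 = 0 (mod 2)
x^1: 1 + 1 = 0 (mod 2)
x^2: 1 + 0 = 1 (mod 2)
x^3: 1 + 1 = 0 (mod 2)
Result: x^2

f + g = x^2


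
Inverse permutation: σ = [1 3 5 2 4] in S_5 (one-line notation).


To find σ⁻¹, swap domain and range:
σ(1) = 1 → σ⁻¹(1) = 1
σ(2) = 3 → σ⁻¹(3) = 2
σ(3) = 5 → σ⁻¹(5) = 3
σ(4) = 2 → σ⁻¹(2) = 4
σ(5) = 4 → σ⁻¹(4) = 5

σ⁻¹ = [1 4 2 5 3]


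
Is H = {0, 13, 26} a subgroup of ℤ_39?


Subgroup test for H = {0, 13, 26} in (ℤ_39, +):
(1) 0 ∈ H? Yes
(2) Closure: for all a,b ∈ H, (a+b) mod 39 ∈ H? Yes
(3) Inverses: for all a ∈ H, -a mod 39 ∈ H? Yes

Yes, H is a subgroup of ℤ_39


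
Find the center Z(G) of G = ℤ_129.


Z(G) = {g ∈ G | gx = xg for all x ∈ G}
ℤ_129 is abelian, so Z(G) = G

Z(ℤ_129) = ℤ_129


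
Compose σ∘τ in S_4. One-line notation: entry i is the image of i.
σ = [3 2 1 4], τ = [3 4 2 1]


σ∘τ: apply τ first, then σ
1 →τ 3 →σ 1
2 →τ 4 →σ 4
3 →τ 2 →σ 2
4 →τ 1 →σ 3

σ∘τ = [1 4 2 3]


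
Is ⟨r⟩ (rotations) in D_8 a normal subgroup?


H = ⟨r⟩ (rotations) in D_8
The rotation subgroup ⟨r⟩ has index 2 in D_8, so it is normal

Yes, normal subgroup


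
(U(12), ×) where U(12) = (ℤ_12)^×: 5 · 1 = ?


Operation: multiplication mod 12
5 · 1 = (a × b) mod 12 with a = 5, b = 1

5 · 1 = 5


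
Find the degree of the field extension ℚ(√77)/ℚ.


√77 has minimal polynomial x² - 77 (irreducible over ℚ since 77 is squarefree)

[ℚ(√77)/ℚ] = 2


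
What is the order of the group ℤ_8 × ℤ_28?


|A × B| = |A| · |B|
|ℤ_8 × ℤ_28| = 8 × 28 = 224

|ℤ_8 × ℤ_28| = 224


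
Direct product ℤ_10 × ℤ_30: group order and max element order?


|ℤ_10 × ℤ_30| = 10 × 30 = 300
Max element order = lcm(10,30) = 30
Cyclic? No (gcd=10)

|ℤ_10×ℤ_30| = 300, max element order = 30


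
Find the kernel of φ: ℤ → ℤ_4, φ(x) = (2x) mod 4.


Kernel = preimage of identity
ker(φ) = {x ∈ ℤ : 2x ≡ 0 (mod 4)}. gcd(2,4) = 2, so 2x ≡ 0 (mod 4) ⟺ x ≡ 0 (mod 4/2 = 2). Hence ker(φ) = 2ℤ

ker(φ) = 2ℤ


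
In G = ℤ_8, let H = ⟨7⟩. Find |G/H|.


|⟨7⟩| = n / gcd(7, 8) = 8 / 1 = 8
H is normal (ℤ_8 is abelian).
|G/H| = |G| / |H| = 8 / 8 = 1

|G/H| = 1


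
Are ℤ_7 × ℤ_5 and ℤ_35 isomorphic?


Comparing ℤ_7 × ℤ_5 and ℤ_35:
gcd(7,5) = 1, so ℤ_7 × ℤ_5 ≅ ℤ_35 (CRT)

Yes, ℤ_7 × ℤ_5 ≅ ℤ_35


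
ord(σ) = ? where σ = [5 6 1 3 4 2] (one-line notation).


Cycle decomposition: (1 5 4 3) (2 6)
Cycle lengths: 4, 2
Order = lcm(4, 2) = 4

ord(σ) = 4


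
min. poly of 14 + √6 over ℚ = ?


Let α = 14 + √6. Then α - 14 = √6, so (α - 14)² = 6, giving α² - 28α + 190 = 0. Degree 2 and α ∉ ℚ, so this is the minimal polynomial.

Minimal polynomial: x² - 28x + 190


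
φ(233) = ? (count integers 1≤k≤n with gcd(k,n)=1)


Factor n: 233 = 233
φ(n) = n · ∏(1 - 1/p) over distinct primes p | n
φ(233) = 233 · (1 - 1/233) = 232

φ(233) = 232


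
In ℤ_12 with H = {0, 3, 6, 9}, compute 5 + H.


5 + H = {5 + h (mod 12) : h ∈ H}
5+0=5, 5+3=8, 5+6=11, 5+9=2
5 + H = {2, 5, 8, 11} = 2 + H

5 + H = {2, 5, 8, 11}


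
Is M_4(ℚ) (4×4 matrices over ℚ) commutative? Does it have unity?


Matrix multiplication is non-commutative for n ≥ 2; the identity matrix I is the unity; singular matrices give zero divisors, so not an integral domain
Commutative: No
Integral domain: No
Has unity: Yes

M_4(ℚ) (4×4 matrices over ℚ): Commutative=No, Unity=Yes


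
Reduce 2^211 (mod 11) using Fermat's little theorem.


Fermat's little theorem: if p is prime and gcd(a,p)=1, then a^(p-1) ≡ 1 (mod p)
p = 11 is prime, gcd(2,11) = 1
Reduce exponent: 211 mod 10 = 1
So 2^211 ≡ 2^1 (mod 11)
2^1 mod 11 = 2

2^211 ≡ 2 (mod 11)


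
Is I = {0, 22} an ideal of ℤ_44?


Check ideal conditions for I = {0, 22} in ℤ_44:
(1) I is an additive subgroup? Yes
(2) For r ∈ ℤ_44 and a ∈ I: r·a ∈ I? Yes

Yes, I is an ideal of ℤ_44


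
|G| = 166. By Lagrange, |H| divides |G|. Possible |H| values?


Lagrange's theorem: |H| divides |G|
|G| = 166
Divisors of 166: 1, 2, 83, 166

Possible subgroup orders: {1, 2, 83, 166}


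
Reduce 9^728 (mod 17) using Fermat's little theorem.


Fermat's little theorem: if p is prime and gcd(a,p)=1, then a^(p-1) ≡ 1 (mod p)
p = 17 is prime, gcd(9,17) = 1
Reduce exponent: 728 mod 16 = 8
So 9^728 ≡ 9^8 (mod 17)
9^8 mod 17 = 1

9^728 ≡ 1 (mod 17)


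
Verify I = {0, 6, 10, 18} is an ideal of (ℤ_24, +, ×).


Check ideal conditions for I = {0, 6, 10, 18} in ℤ_24:
(1) I is an additive subgroup? No
(2) For r ∈ ℤ_24 and a ∈ I: r·a ∈ I? No  [counterexample: r=2, a=6, r·a mod 24 = 12 ∉ I]

No, I is not an ideal of ℤ_24


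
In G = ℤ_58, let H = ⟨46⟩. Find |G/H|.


|⟨46⟩| = n / gcd(46, 58) = 58 / 2 = 29
H is normal (ℤ_58 is abelian).
|G/H| = |G| / |H| = 58 / 29 = 2

|G/H| = 2


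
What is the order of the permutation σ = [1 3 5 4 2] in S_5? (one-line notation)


Cycle decomposition: (2 3 5)
Cycle lengths: 3
Order = lcm(3) = 3

ord(σ) = 3


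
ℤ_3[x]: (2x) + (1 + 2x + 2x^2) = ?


Add coefficients mod 3:
x^0: 0 + 1 = 1 (mod 3)
x^1: 2 + 2 = 1 (mod 3)
x^2: 0 + 2 = 2 (mod 3)
Result: 1 + x + 2x^2

f + g = 1 + x + 2x^2


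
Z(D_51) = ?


Z(G) = {g ∈ G | gx = xg for all x ∈ G}
For odd n, Z(D_n) = {e}: no nontrivial rotation commutes with all reflections

Z(D_51) = {e}


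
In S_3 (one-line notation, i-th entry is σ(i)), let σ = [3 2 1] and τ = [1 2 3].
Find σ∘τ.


σ∘τ: apply τ first, then σ
1 →τ 1 →σ 3
2 →τ 2 →σ 2
3 →τ 3 →σ 1

σ∘τ = [3 2 1]


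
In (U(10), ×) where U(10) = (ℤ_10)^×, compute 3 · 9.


Operation: multiplication mod 10
3 · 9 = (a × b) mod 10 with a = 3, b = 9

3 · 9 = 7


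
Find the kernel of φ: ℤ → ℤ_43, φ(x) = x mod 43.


Kernel = preimage of identity
ker(φ) = {x ∈ ℤ : x ≡ 0 (mod 43)} = 43ℤ = {0, ±43, ±86, ...}

ker(φ) = 43ℤ


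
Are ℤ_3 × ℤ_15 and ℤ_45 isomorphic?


Comparing ℤ_3 × ℤ_15 and ℤ_45:
gcd(3,15) = 3 ≠ 1. Max element order in ℤ_3×ℤ_15 is lcm(3,15) = 15 < 45, so it has no element of order 45

No, ℤ_3 × ℤ_15 ≇ ℤ_45


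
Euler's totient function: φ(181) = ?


Factor n: 181 = 181
φ(n) = n · ∏(1 - 1/p) over distinct primes p | n
φ(181) = 181 · (1 - 1/181) = 180

φ(181) = 180


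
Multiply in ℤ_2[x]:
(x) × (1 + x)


Expand and collect like terms; reduce coefficients mod 2:
x^0: 0·1 = 0 ≡ 0 (mod 2)
x^1: 0·1 + 1·1 = 1 ≡ 1 (mod 2)
x^2: 1·1 = 1 ≡ 1 (mod 2)
Result: x + x^2

f · g = x + x^2


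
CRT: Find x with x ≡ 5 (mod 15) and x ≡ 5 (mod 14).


m₁ = 15, m₂ = 14, gcd = 1, so CRT applies. M = m₁·m₂ = 210
Let M₁ = M/m₁ = 14, M₂ = M/m₂ = 15
Find y₁ ≡ M₁⁻¹ (mod m₁): 14⁻¹ ≡ 14 (mod 15)
Find y₂ ≡ M₂⁻¹ (mod m₂): 15⁻¹ ≡ 1 (mod 14)
x = a₁·M₁·y₁ + a₂·M₂·y₂ = 5·14·14 + 5·15·1 = 1055
Reduce mod 210: x ≡ 5
Check: 5 mod 15 = 5 ✓, 5 mod 14 = 5 ✓

x ≡ 5 (mod 210)


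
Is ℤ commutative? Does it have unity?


integers form a commutative ring with unity 1; no zero divisors
Commutative: Yes
Integral domain: Yes
Has unity: Yes

ℤ: Commutative=Yes, Unity=Yes


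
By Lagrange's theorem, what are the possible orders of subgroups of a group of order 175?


Lagrange's theorem: |H| divides |G|
|G| = 175
Divisors of 175: 1, 5, 7, 25, 35, 175

Possible subgroup orders: {1, 5, 7, 25, 35, 175}


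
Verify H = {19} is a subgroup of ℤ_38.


Subgroup test for H = {19} in (ℤ_38, +):
(1) 0 ∈ H? No
(2) Closure: for all a,b ∈ H, (a+b) mod 38 ∈ H? No  [counterexample: 19 + 19 = 0 ∉ H]
(3) Inverses: for all a ∈ H, -a mod 38 ∈ H? Yes

No, H is not a subgroup of ℤ_38


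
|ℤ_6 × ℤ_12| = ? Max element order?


|ℤ_6 × ℤ_12| = 6 × 12 = 72
Max element order = lcm(6,12) = 12
Cyclic? No (gcd=6)

|ℤ_6×ℤ_12| = 72, max element order = 12


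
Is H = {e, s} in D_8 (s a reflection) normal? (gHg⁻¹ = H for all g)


H = {e, s} in D_8 (s a reflection)
r·s·r⁻¹ = sr⁻² ≠ s for n ≥ 3, so {e, s} is not closed under conjugation

No, not a normal subgroup


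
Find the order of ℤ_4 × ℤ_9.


|A × B| = |A| · |B|
|ℤ_4 × ℤ_9| = 4 × 9 = 36

|ℤ_4 × ℤ_9| = 36


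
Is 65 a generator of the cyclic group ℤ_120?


g generates ℤ_n iff gcd(g, n) = 1
gcd(65, 120) = 5
Since gcd = 5 ≠ 1, ⟨65⟩ has order 24 < 120, so 65 is not a generator.

No, 65 does not generate ℤ_120


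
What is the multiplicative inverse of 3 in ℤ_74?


Use the extended Euclidean algorithm to write 1 = 3·s + 74·t; then s mod 74 is the inverse.
Euclidean algorithm:
  3 = 0·74 + 3
  74 = 24·3 + 2
  3 = 1·2 + 1
  2 = 2·1 + 0
gcd(3,74) = 1
Back-substitution gives: 3·(25) + 74·(-1) = 1
So 3⁻¹ ≡ 25 ≡ 25 (mod 74)
Check: 3 × 25 = 75 ≡ 1 (mod 74) ✓

3⁻¹ ≡ 25 (mod 74)


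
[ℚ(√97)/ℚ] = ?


√97 has minimal polynomial x² - 97 (irreducible over ℚ since 97 is squarefree)

[ℚ(√97)/ℚ] = 2


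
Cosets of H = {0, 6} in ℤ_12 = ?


H = {0, 6}, |H| = 2
Number of cosets = |G|/|H| = 12/2 = 6
0 + H = {0, 6}
1 + H = {1, 7}
2 + H = {2, 8}
3 + H = {3, 9}
4 + H = {4, 10}
5 + H = {5, 11}

Cosets: 0+H={0,6}; 1+H={1,7}; 2+H={2,8}; 3+H={3,9}; 4+H={4,10}; 5+H={5,11}


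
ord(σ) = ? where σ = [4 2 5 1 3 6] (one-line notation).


Cycle decomposition: (1 4) (3 5)
Cycle lengths: 2, 2
Order = lcm(2, 2) = 2

ord(σ) = 2


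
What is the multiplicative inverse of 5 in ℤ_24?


Use the extended Euclidean algorithm to write 1 = 5·s + 24·t; then s mod 24 is the inverse.
Euclidean algorithm:
  5 = 0·24 + 5
  24 = 4·5 + 4
  5 = 1·4 + 1
  4 = 4·1 + 0
gcd(5,24) = 1
Back-substitution gives: 5·(5) + 24·(-1) = 1
So 5⁻¹ ≡ 5 ≡ 5 (mod 24)
Check: 5 × 5 = 25 ≡ 1 (mod 24) ✓

5⁻¹ ≡ 5 (mod 24)


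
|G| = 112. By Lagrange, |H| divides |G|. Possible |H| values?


Lagrange's theorem: |H| divides |G|
|G| = 112
Divisors of 112: 1, 2, 4, 7, 8, 14, 16, 28, 56, 112

Possible subgroup orders: {1, 2, 4, 7, 8, 14, 16, 28, 56, 112}


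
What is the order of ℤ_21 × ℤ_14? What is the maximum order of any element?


|ℤ_21 × ℤ_14| = 21 × 14 = 294
Max element order = lcm(21,14) = 42
Cyclic? No (gcd=7)

|ℤ_21×ℤ_14| = 294, max element order = 42


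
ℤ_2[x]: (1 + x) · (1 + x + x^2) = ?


Expand and collect like terms; reduce coefficients mod 2:
x^0: 1·1 = 1 ≡ 1 (mod 2)
x^1: 1·1 + 1·1 = 2 ≡ 0 (mod 2)
x^2: 1·1 + 1·1 = 2 ≡ 0 (mod 2)
x^3: 1·1 = 1 ≡ 1 (mod 2)
Result: 1 + x^3

f · g = 1 + x^3


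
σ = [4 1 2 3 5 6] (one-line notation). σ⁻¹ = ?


To find σ⁻¹, swap domain and range:
σ(1) = 4 → σ⁻¹(4) = 1
σ(2) = 1 → σ⁻¹(1) = 2
σ(3) = 2 → σ⁻¹(2) = 3
σ(4) = 3 → σ⁻¹(3) = 4
σ(5) = 5 → σ⁻¹(5) = 5
σ(6) = 6 → σ⁻¹(6) = 6

σ⁻¹ = [2 3 4 1 5 6]


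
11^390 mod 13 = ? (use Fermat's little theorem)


Fermat's little theorem: if p is prime and gcd(a,p)=1, then a^(p-1) ≡ 1 (mod p)
p = 13 is prime, gcd(11,13) = 1
Reduce exponent: 390 mod 12 = 6
So 11^390 ≡ 11^6 (mod 13)
11^6 mod 13 = 12

11^390 ≡ 12 (mod 13)


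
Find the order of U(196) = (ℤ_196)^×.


U(n) is the group of units mod n; |U(n)| = φ(n)
|U(196)| = φ(196) = 84

|U(196) = (ℤ_196)^×| = 84


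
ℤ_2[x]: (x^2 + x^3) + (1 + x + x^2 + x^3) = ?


Add coefficients mod 2:
x^0: 0 + 1 = 1 (mod 2)
x^1: 0 + 1 = 1 (mod 2)
x^2: 1 + 1 = 0 (mod 2)
x^3: 1 + 1 = 0 (mod 2)
Result: 1 + x

f + g = 1 + x


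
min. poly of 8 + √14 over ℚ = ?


Let α = 8 + √14. Then α - 8 = √14, so (α - 8)² = 14, giving α² - 16α + 50 = 0. Degree 2 and α ∉ ℚ, so this is the minimal polynomial.

Minimal polynomial: x² - 16x + 50


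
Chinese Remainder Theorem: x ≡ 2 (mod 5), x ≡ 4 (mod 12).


m₁ = 5, m₂ = 12, gcd = 1, so CRT applies. M = m₁·m₂ = 60
Let M₁ = M/m₁ = 12, M₂ = M/m₂ = 5
Find y₁ ≡ M₁⁻¹ (mod m₁): 12⁻¹ ≡ 3 (mod 5)
Find y₂ ≡ M₂⁻¹ (mod m₂): 5⁻¹ ≡ 5 (mod 12)
x = a₁·M₁·y₁ + a₂·M₂·y₂ = 2·12·3 + 4·5·5 = 172
Reduce mod 60: x ≡ 52
Check: 52 mod 5 = 2 ✓, 52 mod 12 = 4 ✓

x ≡ 52 (mod 60)


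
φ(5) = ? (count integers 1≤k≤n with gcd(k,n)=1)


φ(n) = count of k ∈ {1,...,n} with gcd(k,n)=1
Coprimes to 5: {1, 2, 3, 4}
Count: 4

φ(5) = 4


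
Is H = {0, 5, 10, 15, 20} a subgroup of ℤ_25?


Subgroup test for H = {0, 5, 10, 15, 20} in (ℤ_25, +):
(1) 0 ∈ H? Yes
(2) Closure: for all a,b ∈ H, (a+b) mod 25 ∈ H? Yes
(3) Inverses: for all a ∈ H, -a mod 25 ∈ H? Yes

Yes, H is a subgroup of ℤ_25


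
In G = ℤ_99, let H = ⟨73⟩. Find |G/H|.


|⟨73⟩| = n / gcd(73, 99) = 99 / 1 = 99
H is normal (ℤ_99 is abelian).
|G/H| = |G| / |H| = 99 / 99 = 1

|G/H| = 1


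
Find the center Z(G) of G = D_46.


Z(G) = {g ∈ G | gx = xg for all x ∈ G}
For even n, Z(D_n) = {e, r^(n/2)}: the 180° rotation r^23 commutes with every reflection and rotation

Z(D_46) = {e, r^23}


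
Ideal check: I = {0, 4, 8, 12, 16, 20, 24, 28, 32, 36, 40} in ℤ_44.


Check ideal conditions for I = {0, 4, 8, 12, 16, 20, 24, 28, 32, 36, 40} in ℤ_44:
(1) I is an additive subgroup? Yes
(2) For r ∈ ℤ_44 and a ∈ I: r·a ∈ I? Yes

Yes, I is an ideal of ℤ_44


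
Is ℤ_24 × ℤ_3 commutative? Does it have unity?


Direct product ring; commutative with unity (1,1); but (1,0)·(0,1) = (0,0) gives zero divisors, so not an integral domain
Commutative: Yes
Integral domain: No
Has unity: Yes

ℤ_24 × ℤ_3: Commutative=Yes, Unity=Yes


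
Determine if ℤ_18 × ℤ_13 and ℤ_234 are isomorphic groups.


Comparing ℤ_18 × ℤ_13 and ℤ_234:
gcd(18,13) = 1, so ℤ_18 × ℤ_13 ≅ ℤ_234 (CRT)

Yes, ℤ_18 × ℤ_13 ≅ ℤ_234


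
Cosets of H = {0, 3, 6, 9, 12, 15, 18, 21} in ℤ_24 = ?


H = {0, 3, 6, 9, 12, 15, 18, 21}, |H| = 8
Number of cosets = |G|/|H| = 24/8 = 3
0 + H = {0, 3, 6, 9, 12, 15, 18, 21}
1 + H = {1, 4, 7, 10, 13, 16, 19, 22}
2 + H = {2, 5, 8, 11, 14, 17, 20, 23}

Cosets: 0+H={0,3,6,9,12,15,18,21}; 1+H={1,4,7,10,13,16,19,22}; 2+H={2,5,8,11,14,17,20,23}


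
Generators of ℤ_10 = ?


g generates ℤ_n iff gcd(g,n) = 1
Checking each g ∈ {1,...,9}:
gcd(1,10) = 1
gcd(2,10) = 2
gcd(3,10) = 1
gcd(4,10) = 2
gcd(5,10) = 5
gcd(6,10) = 2
gcd(7,10) = 1
gcd(8,10) = 2
gcd(9,10) = 1
Generators: {1, 3, 7, 9}
Number of generators = φ(10) = 4

Generators of ℤ_10 = {1, 3, 7, 9}


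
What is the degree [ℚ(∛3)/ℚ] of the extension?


∛3 has minimal polynomial x³ - 3 (irreducible over ℚ since 3 is not a perfect cube)

[ℚ(∛3)/ℚ] = 3


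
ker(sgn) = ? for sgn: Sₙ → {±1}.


Kernel = preimage of identity
ker(sgn) = even permutations = Aₙ

ker(sgn) = Aₙ


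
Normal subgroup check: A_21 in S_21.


H = A_21 in S_21
A_21 has index 2 in S_21, and every subgroup of index 2 is normal

Yes, normal subgroup


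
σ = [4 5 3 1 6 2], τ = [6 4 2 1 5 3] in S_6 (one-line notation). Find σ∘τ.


σ∘τ: apply τ first, then σ
1 →τ 6 →σ 2
2 →τ 4 →σ 1
3 →τ 2 →σ 5
4 →τ 1 →σ 4
5 →τ 5 →σ 6
6 →τ 3 →σ 3

σ∘τ = [2 1 5 4 6 3]


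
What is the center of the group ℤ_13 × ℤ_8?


Z(G) = {g ∈ G | gx = xg for all x ∈ G}
Direct product of abelian groups is abelian, so Z(G) = G

Z(ℤ_13 × ℤ_8) = ℤ_13 × ℤ_8


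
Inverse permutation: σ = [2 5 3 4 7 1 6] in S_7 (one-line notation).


To find σ⁻¹, swap domain and range:
σ(1) = 2 → σ⁻¹(2) = 1
σ(2) = 5 → σ⁻¹(5) = 2
σ(3) = 3 → σ⁻¹(3) = 3
σ(4) = 4 → σ⁻¹(4) = 4
σ(5) = 7 → σ⁻¹(7) = 5
σ(6) = 1 → σ⁻¹(1) = 6
σ(7) = 6 → σ⁻¹(6) = 7

σ⁻¹ = [6 1 3 4 2 7 5]


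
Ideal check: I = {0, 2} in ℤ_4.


Check ideal conditions for I = {0, 2} in ℤ_4:
(1) I is an additive subgroup? Yes
(2) For r ∈ ℤ_4 and a ∈ I: r·a ∈ I? Yes

Yes, I is an ideal of ℤ_4


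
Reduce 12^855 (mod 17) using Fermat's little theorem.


Fermat's little theorem: if p is prime and gcd(a,p)=1, then a^(p-1) ≡ 1 (mod p)
p = 17 is prime, gcd(12,17) = 1
Reduce exponent: 855 mod 16 = 7
So 12^855 ≡ 12^7 (mod 17)
12^7 mod 17 = 7

12^855 ≡ 7 (mod 17)


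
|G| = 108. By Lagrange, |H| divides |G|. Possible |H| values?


Lagrange's theorem: |H| divides |G|
|G| = 108
Divisors of 108: 1, 2, 3, 4, 6, 9, 12, 18, 27, 36, 54, 108

Possible subgroup orders: {1, 2, 3, 4, 6, 9, 12, 18, 27, 36, 54, 108}


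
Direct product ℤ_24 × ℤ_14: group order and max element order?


|ℤ_24 × ℤ_14| = 24 × 14 = 336
Max element order = lcm(24,14) = 168
Cyclic? No (gcd=2)

|ℤ_24×ℤ_14| = 336, max element order = 168


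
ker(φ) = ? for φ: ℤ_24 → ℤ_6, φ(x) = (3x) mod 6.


Kernel = preimage of identity
ker(φ) = {x ∈ ℤ_24 : 3x ≡ 0 (mod 6)}. Since 6 | 24, φ is well-defined. The kernel is the cyclic subgroup ⟨2⟩ of ℤ_24 (order 12), i.e. {0, 2, 4, 6, 8, 10, 12, 14, 16, 18, 20, 22}

ker(φ) = {0, 2, 4, 6, 8, 10, 12, 14, 16, 18, 20, 22}


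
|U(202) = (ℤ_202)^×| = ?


U(n) is the group of units mod n; |U(n)| = φ(n)
|U(202)| = φ(202) = 100

|U(202) = (ℤ_202)^×| = 100


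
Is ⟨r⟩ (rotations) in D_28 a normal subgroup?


H = ⟨r⟩ (rotations) in D_28
The rotation subgroup ⟨r⟩ has index 2 in D_28, so it is normal

Yes, normal subgroup


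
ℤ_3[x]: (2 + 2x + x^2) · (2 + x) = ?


Expand and collect like terms; reduce coefficients mod 3:
x^0: 2·2 = 4 ≡ 1 (mod 3)
x^1: 2·1 + 2·2 = 6 ≡ 0 (mod 3)
x^2: 2·1 + 1·2 = 4 ≡ 1 (mod 3)
x^3: 1·1 = 1 ≡ 1 (mod 3)
Result: 1 + x^2 + x^3

f · g = 1 + x^2 + x^3


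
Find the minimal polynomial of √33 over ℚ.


√33 satisfies x² - 33 = 0, irreducible over ℚ since 33 is squarefree

Minimal polynomial: x² - 33


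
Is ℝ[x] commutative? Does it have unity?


Polynomial ring over ℝ (an integral domain) is a commutative integral domain with unity 1
Commutative: Yes
Integral domain: Yes
Has unity: Yes

ℝ[x]: Commutative=Yes, Unity=Yes


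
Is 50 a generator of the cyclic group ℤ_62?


g generates ℤ_n iff gcd(g, n) = 1
gcd(50, 62) = 2
Since gcd = 2 ≠ 1, ⟨50⟩ has order 31 < 62, so 50 is not a generator.

No, 50 does not generate ℤ_62


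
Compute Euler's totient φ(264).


Factor n: 264 = 2^3 × 3 × 11
φ(n) = n · ∏(1 - 1/p) over distinct primes p | n
φ(264) = 264 · (1 - 1/2) · (1 - 1/3) · (1 - 1/11) = 80

φ(264) = 80


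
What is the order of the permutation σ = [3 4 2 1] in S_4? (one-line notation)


Cycle decomposition: (1 3 2 4)
Cycle lengths: 4
Order = lcm(4) = 4

ord(σ) = 4


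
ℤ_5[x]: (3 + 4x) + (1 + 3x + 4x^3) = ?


Add coefficients mod 5:
x^0: 3 + 1 = 4 (mod 5)
x^1: 4 + 3 = 2 (mod 5)
x^2: 0 + 0 = 0 (mod 5)
x^3: 0 + 4 = 4 (mod 5)
Result: 4 + 2x + 4x^3

f + g = 4 + 2x + 4x^3


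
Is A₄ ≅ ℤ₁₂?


Comparing A₄ and ℤ₁₂:
A₄ is non-abelian, ℤ₁₂ is abelian

No, A₄ ≇ ℤ₁₂


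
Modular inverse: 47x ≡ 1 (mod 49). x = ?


Use the extended Euclidean algorithm to write 1 = 47·s + 49·t; then s mod 49 is the inverse.
Euclidean algorithm:
  47 = 0·49 + 47
  49 = 1·47 + 2
  47 = 23·2 + 1
  2 = 2·1 + 0
gcd(47,49) = 1
Back-substitution gives: 47·(24) + 49·(-23) = 1
So 47⁻¹ ≡ 24 ≡ 24 (mod 49)
Check: 47 × 24 = 1128 ≡ 1 (mod 49) ✓

47⁻¹ ≡ 24 (mod 49)


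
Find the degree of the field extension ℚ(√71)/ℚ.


√71 has minimal polynomial x² - 71 (irreducible over ℚ since 71 is squarefree)

[ℚ(√71)/ℚ] = 2


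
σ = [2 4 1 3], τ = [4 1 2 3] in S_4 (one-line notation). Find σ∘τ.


σ∘τ: apply τ first, then σ
1 →τ 4 →σ 3
2 →τ 1 →σ 2
3 →τ 2 →σ 4
4 →τ 3 →σ 1

σ∘τ = [3 2 4 1]


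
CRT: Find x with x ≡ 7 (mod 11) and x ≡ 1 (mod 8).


m₁ = 11, m₂ = 8, gcd = 1, so CRT applies. M = m₁·m₂ = 88
Let M₁ = M/m₁ = 8, M₂ = M/m₂ = 11
Find y₁ ≡ M₁⁻¹ (mod m₁): 8⁻¹ ≡ 7 (mod 11)
Find y₂ ≡ M₂⁻¹ (mod m₂): 11⁻¹ ≡ 3 (mod 8)
x = a₁·M₁·y₁ + a₂·M₂·y₂ = 7·8·7 + 1·11·3 = 425
Reduce mod 88: x ≡ 73
Check: 73 mod 11 = 7 ✓, 73 mod 8 = 1 ✓

x ≡ 73 (mod 88)


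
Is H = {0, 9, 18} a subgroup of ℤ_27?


Subgroup test for H = {0, 9, 18} in (ℤ_27, +):
(1) 0 ∈ H? Yes
(2) Closure: for all a,b ∈ H, (a+b) mod 27 ∈ H? Yes
(3) Inverses: for all a ∈ H, -a mod 27 ∈ H? Yes

Yes, H is a subgroup of ℤ_27


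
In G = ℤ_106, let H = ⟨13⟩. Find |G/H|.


|⟨13⟩| = n / gcd(13, 106) = 106 / 1 = 106
H is normal (ℤ_106 is abelian).
|G/H| = |G| / |H| = 106 / 106 = 1

|G/H| = 1


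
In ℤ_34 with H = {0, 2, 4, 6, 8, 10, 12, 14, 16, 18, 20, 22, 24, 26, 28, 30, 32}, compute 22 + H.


22 + H = {22 + h (mod 34) : h ∈ H}
22+0=22, 22+2=24, 22+4=26, 22+6=28, 22+8=30, 22+10=32, 22+12=0, 22+14=2, 22+16=4, 22+18=6, 22+20=8, 22+22=10, 22+24=12, 22+26=14, 22+28=16, 22+30=18, 22+32=20
22 + H = {0, 2, 4, 6, 8, 10, 12, 14, 16, 18, 20, 22, 24, 26, 28, 30, 32} = 0 + H

22 + H = {0, 2, 4, 6, 8, 10, 12, 14, 16, 18, 20, 22, 24, 26, 28, 30, 32}


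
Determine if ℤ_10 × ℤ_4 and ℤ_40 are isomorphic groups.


Comparing ℤ_10 × ℤ_4 and ℤ_40:
gcd(10,4) = 2 ≠ 1. Max element order in ℤ_10×ℤ_4 is lcm(10,4) = 20 < 40, so it has no element of order 40

No, ℤ_10 × ℤ_4 ≇ ℤ_40


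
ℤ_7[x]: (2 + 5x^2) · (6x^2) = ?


Expand and collect like terms; reduce coefficients mod 7:
x^0: 2·0 = 0 ≡ 0 (mod 7)
x^1: 2·0 + 0·0 = 0 ≡ 0 (mod 7)
x^2: 2·6 + 0·0 + 5·0 = 12 ≡ 5 (mod 7)
x^3: 0·6 + 5·0 = 0 ≡ 0 (mod 7)
x^4: 5·6 = 30 ≡ 2 (mod 7)
Result: 5x^2 + 2x^4

f · g = 5x^2 + 2x^4


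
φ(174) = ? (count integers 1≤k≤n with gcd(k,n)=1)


Factor n: 174 = 2 × 3 × 29
φ(n) = n · ∏(1 - 1/p) over distinct primes p | n
φ(174) = 174 · (1 - 1/2) · (1 - 1/3) · (1 - 1/29) = 56

φ(174) = 56


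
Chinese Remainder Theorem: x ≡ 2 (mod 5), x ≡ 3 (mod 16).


m₁ = 5, m₂ = 16, gcd = 1, so CRT applies. M = m₁·m₂ = 80
Let M₁ = M/m₁ = 16, M₂ = M/m₂ = 5
Find y₁ ≡ M₁⁻¹ (mod m₁): 16⁻¹ ≡ 1 (mod 5)
Find y₂ ≡ M₂⁻¹ (mod m₂): 5⁻¹ ≡ 13 (mod 16)
x = a₁·M₁·y₁ + a₂·M₂·y₂ = 2·16·1 + 3·5·13 = 227
Reduce mod 80: x ≡ 67
Check: 67 mod 5 = 2 ✓, 67 mod 16 = 3 ✓

x ≡ 67 (mod 80)


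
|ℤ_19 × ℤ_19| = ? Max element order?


|ℤ_19 × ℤ_19| = 19 × 19 = 361
Max element order = lcm(19,19) = 19
Cyclic? No (gcd=19)

|ℤ_19×ℤ_19| = 361, max element order = 19


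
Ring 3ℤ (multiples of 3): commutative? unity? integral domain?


3ℤ is a commutative ring under +,× but has no multiplicative identity (1 ∉ 3ℤ); it has no zero divisors, but without unity it is not an integral domain
Commutative: Yes
Integral domain: No
Has unity: No

3ℤ (multiples of 3): Commutative=Yes, Unity=No


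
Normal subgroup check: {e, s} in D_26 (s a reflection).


H = {e, s} in D_26 (s a reflection)
r·s·r⁻¹ = sr⁻² ≠ s for n ≥ 3, so {e, s} is not closed under conjugation

No, not a normal subgroup


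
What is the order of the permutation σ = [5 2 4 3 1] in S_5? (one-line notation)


Cycle decomposition: (1 5) (3 4)
Cycle lengths: 2, 2
Order = lcm(2, 2) = 2

ord(σ) = 2


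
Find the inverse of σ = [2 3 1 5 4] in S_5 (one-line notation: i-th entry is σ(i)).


To find σ⁻¹, swap domain and range:
σ(1) = 2 → σ⁻¹(2) = 1
σ(2) = 3 → σ⁻¹(3) = 2
σ(3) = 1 → σ⁻¹(1) = 3
σ(4) = 5 → σ⁻¹(5) = 4
σ(5) = 4 → σ⁻¹(4) = 5

σ⁻¹ = [3 1 2 5 4]


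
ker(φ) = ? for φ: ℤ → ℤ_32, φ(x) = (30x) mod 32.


Kernel = preimage of identity
ker(φ) = {x ∈ ℤ : 30x ≡ 0 (mod 32)}. gcd(30,32) = 2, so 30x ≡ 0 (mod 32) ⟺ x ≡ 0 (mod 32/2 = 16). Hence ker(φ) = 16ℤ

ker(φ) = 16ℤ


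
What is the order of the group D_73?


|D_n| = 2n (n rotations and n reflections)
|D_73| = 2×73 = 146

|D_73| = 146


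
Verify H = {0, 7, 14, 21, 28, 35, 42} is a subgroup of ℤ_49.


Subgroup test for H = {0, 7, 14, 21, 28, 35, 42} in (ℤ_49, +):
(1) 0 ∈ H? Yes
(2) Closure: for all a,b ∈ H, (a+b) mod 49 ∈ H? Yes
(3) Inverses: for all a ∈ H, -a mod 49 ∈ H? Yes

Yes, H is a subgroup of ℤ_49


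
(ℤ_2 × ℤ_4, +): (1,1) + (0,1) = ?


Operation: componentwise addition mod (2, 4)
(1,1) + (0,1) = ((a₁+b₁) mod 2, (a₂+b₂) mod 4) with a = (1,1), b = (0,1)

(1,1) + (0,1) = (1,2)


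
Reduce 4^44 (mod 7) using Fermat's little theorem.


Fermat's little theorem: if p is prime and gcd(a,p)=1, then a^(p-1) ≡ 1 (mod p)
p = 7 is prime, gcd(4,7) = 1
Reduce exponent: 44 mod 6 = 2
So 4^44 ≡ 4^2 (mod 7)
4^2 mod 7 = 2

4^44 ≡ 2 (mod 7)


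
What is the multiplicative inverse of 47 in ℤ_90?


Use the extended Euclidean algorithm to write 1 = 47·s + 90·t; then s mod 90 is the inverse.
Euclidean algorithm:
  47 = 0·90 + 47
  90 = 1·47 + 43
  47 = 1·43 + 4
  43 = 10·4 + 3
  4 = 1·3 + 1
  3 = 3·1 + 0
gcd(47,90) = 1
Back-substitution gives: 47·(23) + 90·(-12) = 1
So 47⁻¹ ≡ 23 ≡ 23 (mod 90)
Check: 47 × 23 = 1081 ≡ 1 (mod 90) ✓

47⁻¹ ≡ 23 (mod 90)


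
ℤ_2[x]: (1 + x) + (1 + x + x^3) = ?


Add coefficients mod 2:
x^0: 1 + 1 = 0 (mod 2)
x^1: 1 + 1 = 0 (mod 2)
x^2: 0 + 0 = 0 (mod 2)
x^3: 0 + 1 = 1 (mod 2)
Result: x^3

f + g = x^3


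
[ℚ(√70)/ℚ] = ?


√70 has minimal polynomial x² - 70 (irreducible over ℚ since 70 is squarefree)

[ℚ(√70)/ℚ] = 2


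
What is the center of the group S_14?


Z(G) = {g ∈ G | gx = xg for all x ∈ G}
S_n is non-abelian for n ≥ 3; Z(S_14) is trivial

Z(S_14) = {e}


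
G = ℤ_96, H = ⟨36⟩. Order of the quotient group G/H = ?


|⟨36⟩| = n / gcd(36, 96) = 96 / 12 = 8
H is normal (ℤ_96 is abelian).
|G/H| = |G| / |H| = 96 / 8 = 12

|G/H| = 12


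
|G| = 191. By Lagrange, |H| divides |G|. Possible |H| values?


Lagrange's theorem: |H| divides |G|
|G| = 191
Divisors of 191: 1, 191

Possible subgroup orders: {1, 191}


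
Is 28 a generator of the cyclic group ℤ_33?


g generates ℤ_n iff gcd(g, n) = 1
gcd(28, 33) = 1
Since gcd = 1, 28 is a generator.

Yes, 28 generates ℤ_33


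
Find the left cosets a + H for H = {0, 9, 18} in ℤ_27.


H = {0, 9, 18}, |H| = 3
Number of cosets = |G|/|H| = 27/3 = 9
0 + H = {0, 9, 18}
1 + H = {1, 10, 19}
2 + H = {2, 11, 20}
3 + H = {3, 12, 21}
4 + H = {4, 13, 22}
5 + H = {5, 14, 23}
6 + H = {6, 15, 24}
7 + H = {7, 16, 25}
8 + H = {8, 17, 26}

Cosets: 0+H={0,9,18}; 1+H={1,10,19}; 2+H={2,11,20}; 3+H={3,12,21}; 4+H={4,13,22}; 5+H={5,14,23}; 6+H={6,15,24}; 7+H={7,16,25}; 8+H={8,17,26}


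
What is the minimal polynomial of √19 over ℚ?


√19 satisfies x² - 19 = 0, irreducible over ℚ since 19 is squarefree

Minimal polynomial: x² - 19


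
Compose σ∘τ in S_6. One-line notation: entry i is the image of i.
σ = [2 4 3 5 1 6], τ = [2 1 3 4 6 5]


σ∘τ: apply τ first, then σ
1 →τ 2 →σ 4
2 →τ 1 →σ 2
3 →τ 3 →σ 3
4 →τ 4 →σ 5
5 →τ 6 →σ 6
6 →τ 5 →σ 1

σ∘τ = [4 2 3 5 6 1]


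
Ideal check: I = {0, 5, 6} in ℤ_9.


Check ideal conditions for I = {0, 5, 6} in ℤ_9:
(1) I is an additive subgroup? No
(2) For r ∈ ℤ_9 and a ∈ I: r·a ∈ I? No  [counterexample: r=2, a=5, r·a mod 9 = 1 ∉ I]

No, I is not an ideal of ℤ_9


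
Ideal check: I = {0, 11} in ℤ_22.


Check ideal conditions for I = {0, 11} in ℤ_22:
(1) I is an additive subgroup? Yes
(2) For r ∈ ℤ_22 and a ∈ I: r·a ∈ I? Yes

Yes, I is an ideal of ℤ_22


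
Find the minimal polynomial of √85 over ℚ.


√85 satisfies x² - 85 = 0, irreducible over ℚ since 85 is squarefree

Minimal polynomial: x² - 85
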